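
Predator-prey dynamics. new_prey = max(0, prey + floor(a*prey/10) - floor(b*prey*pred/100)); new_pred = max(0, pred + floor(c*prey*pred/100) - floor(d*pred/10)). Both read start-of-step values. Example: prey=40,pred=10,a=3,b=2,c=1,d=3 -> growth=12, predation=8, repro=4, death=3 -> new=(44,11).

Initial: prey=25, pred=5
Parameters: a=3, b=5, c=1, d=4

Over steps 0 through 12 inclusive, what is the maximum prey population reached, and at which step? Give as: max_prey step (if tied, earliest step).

Answer: 64 12

Derivation:
Step 1: prey: 25+7-6=26; pred: 5+1-2=4
Step 2: prey: 26+7-5=28; pred: 4+1-1=4
Step 3: prey: 28+8-5=31; pred: 4+1-1=4
Step 4: prey: 31+9-6=34; pred: 4+1-1=4
Step 5: prey: 34+10-6=38; pred: 4+1-1=4
Step 6: prey: 38+11-7=42; pred: 4+1-1=4
Step 7: prey: 42+12-8=46; pred: 4+1-1=4
Step 8: prey: 46+13-9=50; pred: 4+1-1=4
Step 9: prey: 50+15-10=55; pred: 4+2-1=5
Step 10: prey: 55+16-13=58; pred: 5+2-2=5
Step 11: prey: 58+17-14=61; pred: 5+2-2=5
Step 12: prey: 61+18-15=64; pred: 5+3-2=6
Max prey = 64 at step 12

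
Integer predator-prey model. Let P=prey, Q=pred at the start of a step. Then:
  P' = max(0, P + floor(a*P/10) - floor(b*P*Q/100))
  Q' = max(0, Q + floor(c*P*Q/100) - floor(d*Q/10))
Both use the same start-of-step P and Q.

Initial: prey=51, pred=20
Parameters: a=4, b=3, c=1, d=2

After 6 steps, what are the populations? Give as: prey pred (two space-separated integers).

Step 1: prey: 51+20-30=41; pred: 20+10-4=26
Step 2: prey: 41+16-31=26; pred: 26+10-5=31
Step 3: prey: 26+10-24=12; pred: 31+8-6=33
Step 4: prey: 12+4-11=5; pred: 33+3-6=30
Step 5: prey: 5+2-4=3; pred: 30+1-6=25
Step 6: prey: 3+1-2=2; pred: 25+0-5=20

Answer: 2 20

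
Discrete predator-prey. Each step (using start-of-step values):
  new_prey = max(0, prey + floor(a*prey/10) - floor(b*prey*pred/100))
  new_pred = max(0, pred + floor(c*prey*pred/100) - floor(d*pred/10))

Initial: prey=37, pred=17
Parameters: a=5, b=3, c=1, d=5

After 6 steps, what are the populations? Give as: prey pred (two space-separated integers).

Answer: 67 12

Derivation:
Step 1: prey: 37+18-18=37; pred: 17+6-8=15
Step 2: prey: 37+18-16=39; pred: 15+5-7=13
Step 3: prey: 39+19-15=43; pred: 13+5-6=12
Step 4: prey: 43+21-15=49; pred: 12+5-6=11
Step 5: prey: 49+24-16=57; pred: 11+5-5=11
Step 6: prey: 57+28-18=67; pred: 11+6-5=12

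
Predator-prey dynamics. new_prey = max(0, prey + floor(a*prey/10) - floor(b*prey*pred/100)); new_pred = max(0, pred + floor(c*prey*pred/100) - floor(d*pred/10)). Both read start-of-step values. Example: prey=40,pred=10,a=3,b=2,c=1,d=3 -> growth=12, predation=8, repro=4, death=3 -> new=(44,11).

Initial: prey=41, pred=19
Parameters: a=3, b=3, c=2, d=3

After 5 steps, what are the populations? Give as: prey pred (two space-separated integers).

Step 1: prey: 41+12-23=30; pred: 19+15-5=29
Step 2: prey: 30+9-26=13; pred: 29+17-8=38
Step 3: prey: 13+3-14=2; pred: 38+9-11=36
Step 4: prey: 2+0-2=0; pred: 36+1-10=27
Step 5: prey: 0+0-0=0; pred: 27+0-8=19

Answer: 0 19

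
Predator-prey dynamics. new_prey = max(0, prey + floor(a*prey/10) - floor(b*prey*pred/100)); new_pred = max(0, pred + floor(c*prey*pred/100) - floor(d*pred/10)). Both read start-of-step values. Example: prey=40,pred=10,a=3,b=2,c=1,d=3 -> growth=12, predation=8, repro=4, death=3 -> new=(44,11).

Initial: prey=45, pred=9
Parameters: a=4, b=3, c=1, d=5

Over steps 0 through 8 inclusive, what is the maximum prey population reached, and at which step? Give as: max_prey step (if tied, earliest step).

Answer: 78 5

Derivation:
Step 1: prey: 45+18-12=51; pred: 9+4-4=9
Step 2: prey: 51+20-13=58; pred: 9+4-4=9
Step 3: prey: 58+23-15=66; pred: 9+5-4=10
Step 4: prey: 66+26-19=73; pred: 10+6-5=11
Step 5: prey: 73+29-24=78; pred: 11+8-5=14
Step 6: prey: 78+31-32=77; pred: 14+10-7=17
Step 7: prey: 77+30-39=68; pred: 17+13-8=22
Step 8: prey: 68+27-44=51; pred: 22+14-11=25
Max prey = 78 at step 5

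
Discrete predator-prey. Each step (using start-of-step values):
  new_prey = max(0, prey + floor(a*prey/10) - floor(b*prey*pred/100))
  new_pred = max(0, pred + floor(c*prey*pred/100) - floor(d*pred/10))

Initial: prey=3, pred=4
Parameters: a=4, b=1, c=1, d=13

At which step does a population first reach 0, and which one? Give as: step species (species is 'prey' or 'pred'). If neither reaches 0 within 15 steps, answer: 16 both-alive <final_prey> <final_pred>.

Answer: 1 pred

Derivation:
Step 1: prey: 3+1-0=4; pred: 4+0-5=0
First extinction: pred at step 1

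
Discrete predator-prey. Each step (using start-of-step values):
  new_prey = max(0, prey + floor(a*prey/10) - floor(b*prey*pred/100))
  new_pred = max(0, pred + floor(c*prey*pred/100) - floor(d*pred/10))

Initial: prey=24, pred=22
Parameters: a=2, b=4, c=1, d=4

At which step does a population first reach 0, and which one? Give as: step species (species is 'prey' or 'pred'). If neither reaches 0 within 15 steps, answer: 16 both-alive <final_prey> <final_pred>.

Step 1: prey: 24+4-21=7; pred: 22+5-8=19
Step 2: prey: 7+1-5=3; pred: 19+1-7=13
Step 3: prey: 3+0-1=2; pred: 13+0-5=8
Step 4: prey: 2+0-0=2; pred: 8+0-3=5
Step 5: prey: 2+0-0=2; pred: 5+0-2=3
Step 6: prey: 2+0-0=2; pred: 3+0-1=2
Step 7: prey: 2+0-0=2; pred: 2+0-0=2
Steps 8-15: state stable at prey=2, pred=2 (no change)
No extinction within 15 steps

Answer: 16 both-alive 2 2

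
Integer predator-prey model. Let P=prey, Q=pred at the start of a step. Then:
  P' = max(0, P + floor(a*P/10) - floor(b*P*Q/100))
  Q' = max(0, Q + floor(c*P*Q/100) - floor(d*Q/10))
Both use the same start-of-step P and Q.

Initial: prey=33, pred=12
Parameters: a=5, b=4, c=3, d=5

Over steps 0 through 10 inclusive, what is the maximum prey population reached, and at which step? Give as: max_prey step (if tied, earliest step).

Answer: 34 1

Derivation:
Step 1: prey: 33+16-15=34; pred: 12+11-6=17
Step 2: prey: 34+17-23=28; pred: 17+17-8=26
Step 3: prey: 28+14-29=13; pred: 26+21-13=34
Step 4: prey: 13+6-17=2; pred: 34+13-17=30
Step 5: prey: 2+1-2=1; pred: 30+1-15=16
Step 6: prey: 1+0-0=1; pred: 16+0-8=8
Step 7: prey: 1+0-0=1; pred: 8+0-4=4
Step 8: prey: 1+0-0=1; pred: 4+0-2=2
Step 9: prey: 1+0-0=1; pred: 2+0-1=1
Step 10: prey: 1+0-0=1; pred: 1+0-0=1
Max prey = 34 at step 1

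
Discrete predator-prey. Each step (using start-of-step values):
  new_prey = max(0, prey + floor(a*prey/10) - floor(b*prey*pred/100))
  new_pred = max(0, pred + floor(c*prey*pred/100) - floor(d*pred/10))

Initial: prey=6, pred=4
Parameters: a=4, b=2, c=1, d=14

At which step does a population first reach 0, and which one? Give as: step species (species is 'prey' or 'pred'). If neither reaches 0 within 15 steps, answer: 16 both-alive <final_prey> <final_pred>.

Answer: 1 pred

Derivation:
Step 1: prey: 6+2-0=8; pred: 4+0-5=0
First extinction: pred at step 1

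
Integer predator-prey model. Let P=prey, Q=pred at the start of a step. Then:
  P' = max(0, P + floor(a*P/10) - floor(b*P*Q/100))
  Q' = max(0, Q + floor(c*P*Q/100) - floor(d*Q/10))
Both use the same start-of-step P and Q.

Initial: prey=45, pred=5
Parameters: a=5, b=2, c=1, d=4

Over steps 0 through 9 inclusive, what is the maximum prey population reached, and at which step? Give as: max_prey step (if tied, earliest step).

Step 1: prey: 45+22-4=63; pred: 5+2-2=5
Step 2: prey: 63+31-6=88; pred: 5+3-2=6
Step 3: prey: 88+44-10=122; pred: 6+5-2=9
Step 4: prey: 122+61-21=162; pred: 9+10-3=16
Step 5: prey: 162+81-51=192; pred: 16+25-6=35
Step 6: prey: 192+96-134=154; pred: 35+67-14=88
Step 7: prey: 154+77-271=0; pred: 88+135-35=188
Step 8: prey: 0+0-0=0; pred: 188+0-75=113
Step 9: prey: 0+0-0=0; pred: 113+0-45=68
Max prey = 192 at step 5

Answer: 192 5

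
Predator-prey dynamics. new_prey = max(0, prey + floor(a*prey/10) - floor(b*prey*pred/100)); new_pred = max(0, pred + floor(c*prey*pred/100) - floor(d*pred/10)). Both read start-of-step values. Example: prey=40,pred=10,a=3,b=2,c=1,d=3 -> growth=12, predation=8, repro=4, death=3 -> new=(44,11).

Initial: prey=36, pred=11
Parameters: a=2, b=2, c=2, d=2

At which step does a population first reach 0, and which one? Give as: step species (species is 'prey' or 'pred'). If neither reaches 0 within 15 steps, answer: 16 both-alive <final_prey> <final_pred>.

Step 1: prey: 36+7-7=36; pred: 11+7-2=16
Step 2: prey: 36+7-11=32; pred: 16+11-3=24
Step 3: prey: 32+6-15=23; pred: 24+15-4=35
Step 4: prey: 23+4-16=11; pred: 35+16-7=44
Step 5: prey: 11+2-9=4; pred: 44+9-8=45
Step 6: prey: 4+0-3=1; pred: 45+3-9=39
Step 7: prey: 1+0-0=1; pred: 39+0-7=32
Step 8: prey: 1+0-0=1; pred: 32+0-6=26
Step 9: prey: 1+0-0=1; pred: 26+0-5=21
Step 10: prey: 1+0-0=1; pred: 21+0-4=17
Step 11: prey: 1+0-0=1; pred: 17+0-3=14
Step 12: prey: 1+0-0=1; pred: 14+0-2=12
Step 13: prey: 1+0-0=1; pred: 12+0-2=10
Step 14: prey: 1+0-0=1; pred: 10+0-2=8
Step 15: prey: 1+0-0=1; pred: 8+0-1=7
No extinction within 15 steps

Answer: 16 both-alive 1 7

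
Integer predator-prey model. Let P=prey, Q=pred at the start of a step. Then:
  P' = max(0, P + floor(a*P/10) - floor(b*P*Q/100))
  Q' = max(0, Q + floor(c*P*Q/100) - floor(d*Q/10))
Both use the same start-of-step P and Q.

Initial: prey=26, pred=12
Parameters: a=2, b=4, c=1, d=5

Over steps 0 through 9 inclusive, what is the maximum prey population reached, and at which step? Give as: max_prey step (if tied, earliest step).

Answer: 37 9

Derivation:
Step 1: prey: 26+5-12=19; pred: 12+3-6=9
Step 2: prey: 19+3-6=16; pred: 9+1-4=6
Step 3: prey: 16+3-3=16; pred: 6+0-3=3
Step 4: prey: 16+3-1=18; pred: 3+0-1=2
Step 5: prey: 18+3-1=20; pred: 2+0-1=1
Step 6: prey: 20+4-0=24; pred: 1+0-0=1
Step 7: prey: 24+4-0=28; pred: 1+0-0=1
Step 8: prey: 28+5-1=32; pred: 1+0-0=1
Step 9: prey: 32+6-1=37; pred: 1+0-0=1
Max prey = 37 at step 9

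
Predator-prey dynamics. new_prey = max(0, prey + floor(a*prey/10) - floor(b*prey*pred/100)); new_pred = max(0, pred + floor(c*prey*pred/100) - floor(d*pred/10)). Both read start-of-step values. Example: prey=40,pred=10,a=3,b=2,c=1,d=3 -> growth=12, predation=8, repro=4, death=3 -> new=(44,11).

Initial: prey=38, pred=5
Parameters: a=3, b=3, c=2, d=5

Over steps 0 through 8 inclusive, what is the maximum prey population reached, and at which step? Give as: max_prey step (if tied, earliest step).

Step 1: prey: 38+11-5=44; pred: 5+3-2=6
Step 2: prey: 44+13-7=50; pred: 6+5-3=8
Step 3: prey: 50+15-12=53; pred: 8+8-4=12
Step 4: prey: 53+15-19=49; pred: 12+12-6=18
Step 5: prey: 49+14-26=37; pred: 18+17-9=26
Step 6: prey: 37+11-28=20; pred: 26+19-13=32
Step 7: prey: 20+6-19=7; pred: 32+12-16=28
Step 8: prey: 7+2-5=4; pred: 28+3-14=17
Max prey = 53 at step 3

Answer: 53 3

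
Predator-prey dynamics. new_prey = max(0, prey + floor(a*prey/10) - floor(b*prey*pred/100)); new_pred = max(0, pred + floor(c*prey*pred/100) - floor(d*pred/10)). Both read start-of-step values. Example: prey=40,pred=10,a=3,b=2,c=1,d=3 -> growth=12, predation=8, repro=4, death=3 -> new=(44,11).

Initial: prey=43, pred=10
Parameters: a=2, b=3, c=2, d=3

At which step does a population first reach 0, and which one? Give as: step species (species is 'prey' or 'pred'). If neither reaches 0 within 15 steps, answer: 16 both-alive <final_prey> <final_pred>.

Step 1: prey: 43+8-12=39; pred: 10+8-3=15
Step 2: prey: 39+7-17=29; pred: 15+11-4=22
Step 3: prey: 29+5-19=15; pred: 22+12-6=28
Step 4: prey: 15+3-12=6; pred: 28+8-8=28
Step 5: prey: 6+1-5=2; pred: 28+3-8=23
Step 6: prey: 2+0-1=1; pred: 23+0-6=17
Step 7: prey: 1+0-0=1; pred: 17+0-5=12
Step 8: prey: 1+0-0=1; pred: 12+0-3=9
Step 9: prey: 1+0-0=1; pred: 9+0-2=7
Step 10: prey: 1+0-0=1; pred: 7+0-2=5
Step 11: prey: 1+0-0=1; pred: 5+0-1=4
Step 12: prey: 1+0-0=1; pred: 4+0-1=3
Step 13: prey: 1+0-0=1; pred: 3+0-0=3
Steps 14-15: state stable at prey=1, pred=3 (no change)
No extinction within 15 steps

Answer: 16 both-alive 1 3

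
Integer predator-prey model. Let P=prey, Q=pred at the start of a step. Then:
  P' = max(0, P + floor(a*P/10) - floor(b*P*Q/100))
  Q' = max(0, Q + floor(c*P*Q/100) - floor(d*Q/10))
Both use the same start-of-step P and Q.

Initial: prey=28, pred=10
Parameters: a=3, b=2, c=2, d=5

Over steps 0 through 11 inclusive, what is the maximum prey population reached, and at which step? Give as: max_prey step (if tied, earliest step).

Step 1: prey: 28+8-5=31; pred: 10+5-5=10
Step 2: prey: 31+9-6=34; pred: 10+6-5=11
Step 3: prey: 34+10-7=37; pred: 11+7-5=13
Step 4: prey: 37+11-9=39; pred: 13+9-6=16
Step 5: prey: 39+11-12=38; pred: 16+12-8=20
Step 6: prey: 38+11-15=34; pred: 20+15-10=25
Step 7: prey: 34+10-17=27; pred: 25+17-12=30
Step 8: prey: 27+8-16=19; pred: 30+16-15=31
Step 9: prey: 19+5-11=13; pred: 31+11-15=27
Step 10: prey: 13+3-7=9; pred: 27+7-13=21
Step 11: prey: 9+2-3=8; pred: 21+3-10=14
Max prey = 39 at step 4

Answer: 39 4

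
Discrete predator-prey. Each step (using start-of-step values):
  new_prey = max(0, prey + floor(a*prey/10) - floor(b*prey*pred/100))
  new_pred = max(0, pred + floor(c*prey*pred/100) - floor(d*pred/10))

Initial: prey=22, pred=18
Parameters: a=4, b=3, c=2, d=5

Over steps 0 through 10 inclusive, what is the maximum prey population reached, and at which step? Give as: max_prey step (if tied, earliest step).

Answer: 43 10

Derivation:
Step 1: prey: 22+8-11=19; pred: 18+7-9=16
Step 2: prey: 19+7-9=17; pred: 16+6-8=14
Step 3: prey: 17+6-7=16; pred: 14+4-7=11
Step 4: prey: 16+6-5=17; pred: 11+3-5=9
Step 5: prey: 17+6-4=19; pred: 9+3-4=8
Step 6: prey: 19+7-4=22; pred: 8+3-4=7
Step 7: prey: 22+8-4=26; pred: 7+3-3=7
Step 8: prey: 26+10-5=31; pred: 7+3-3=7
Step 9: prey: 31+12-6=37; pred: 7+4-3=8
Step 10: prey: 37+14-8=43; pred: 8+5-4=9
Max prey = 43 at step 10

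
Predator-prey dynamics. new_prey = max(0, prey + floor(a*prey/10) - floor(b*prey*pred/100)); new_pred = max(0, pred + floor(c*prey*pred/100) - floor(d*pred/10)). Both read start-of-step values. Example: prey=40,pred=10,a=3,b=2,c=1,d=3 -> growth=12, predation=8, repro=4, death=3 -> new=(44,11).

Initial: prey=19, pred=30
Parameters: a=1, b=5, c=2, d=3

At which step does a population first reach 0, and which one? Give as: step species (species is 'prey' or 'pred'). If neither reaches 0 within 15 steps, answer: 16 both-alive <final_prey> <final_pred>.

Answer: 1 prey

Derivation:
Step 1: prey: 19+1-28=0; pred: 30+11-9=32
First extinction: prey at step 1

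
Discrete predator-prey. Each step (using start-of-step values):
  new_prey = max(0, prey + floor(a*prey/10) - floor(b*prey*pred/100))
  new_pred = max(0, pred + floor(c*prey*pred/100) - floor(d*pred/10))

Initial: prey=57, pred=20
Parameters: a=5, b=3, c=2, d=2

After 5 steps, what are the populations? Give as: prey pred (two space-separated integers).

Step 1: prey: 57+28-34=51; pred: 20+22-4=38
Step 2: prey: 51+25-58=18; pred: 38+38-7=69
Step 3: prey: 18+9-37=0; pred: 69+24-13=80
Step 4: prey: 0+0-0=0; pred: 80+0-16=64
Step 5: prey: 0+0-0=0; pred: 64+0-12=52

Answer: 0 52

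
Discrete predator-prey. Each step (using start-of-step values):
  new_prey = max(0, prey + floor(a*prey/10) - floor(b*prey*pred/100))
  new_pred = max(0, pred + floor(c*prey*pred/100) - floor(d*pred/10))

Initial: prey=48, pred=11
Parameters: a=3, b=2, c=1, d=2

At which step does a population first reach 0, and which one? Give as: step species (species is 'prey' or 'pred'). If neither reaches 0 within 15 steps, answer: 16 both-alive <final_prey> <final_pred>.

Answer: 16 both-alive 1 8

Derivation:
Step 1: prey: 48+14-10=52; pred: 11+5-2=14
Step 2: prey: 52+15-14=53; pred: 14+7-2=19
Step 3: prey: 53+15-20=48; pred: 19+10-3=26
Step 4: prey: 48+14-24=38; pred: 26+12-5=33
Step 5: prey: 38+11-25=24; pred: 33+12-6=39
Step 6: prey: 24+7-18=13; pred: 39+9-7=41
Step 7: prey: 13+3-10=6; pred: 41+5-8=38
Step 8: prey: 6+1-4=3; pred: 38+2-7=33
Step 9: prey: 3+0-1=2; pred: 33+0-6=27
Step 10: prey: 2+0-1=1; pred: 27+0-5=22
Step 11: prey: 1+0-0=1; pred: 22+0-4=18
Step 12: prey: 1+0-0=1; pred: 18+0-3=15
Step 13: prey: 1+0-0=1; pred: 15+0-3=12
Step 14: prey: 1+0-0=1; pred: 12+0-2=10
Step 15: prey: 1+0-0=1; pred: 10+0-2=8
No extinction within 15 steps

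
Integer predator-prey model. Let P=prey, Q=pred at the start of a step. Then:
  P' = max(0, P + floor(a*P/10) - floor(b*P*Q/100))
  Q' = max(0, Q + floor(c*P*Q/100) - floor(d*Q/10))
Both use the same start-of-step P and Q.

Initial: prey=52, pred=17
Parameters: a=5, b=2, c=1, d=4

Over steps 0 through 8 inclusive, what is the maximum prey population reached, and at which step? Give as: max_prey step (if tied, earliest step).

Answer: 71 3

Derivation:
Step 1: prey: 52+26-17=61; pred: 17+8-6=19
Step 2: prey: 61+30-23=68; pred: 19+11-7=23
Step 3: prey: 68+34-31=71; pred: 23+15-9=29
Step 4: prey: 71+35-41=65; pred: 29+20-11=38
Step 5: prey: 65+32-49=48; pred: 38+24-15=47
Step 6: prey: 48+24-45=27; pred: 47+22-18=51
Step 7: prey: 27+13-27=13; pred: 51+13-20=44
Step 8: prey: 13+6-11=8; pred: 44+5-17=32
Max prey = 71 at step 3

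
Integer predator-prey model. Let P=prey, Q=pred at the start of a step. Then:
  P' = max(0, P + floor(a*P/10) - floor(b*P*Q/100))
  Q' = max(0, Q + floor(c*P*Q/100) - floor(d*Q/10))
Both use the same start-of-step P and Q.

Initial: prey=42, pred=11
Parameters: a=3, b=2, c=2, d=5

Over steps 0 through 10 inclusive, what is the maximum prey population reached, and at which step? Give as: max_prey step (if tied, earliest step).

Answer: 45 1

Derivation:
Step 1: prey: 42+12-9=45; pred: 11+9-5=15
Step 2: prey: 45+13-13=45; pred: 15+13-7=21
Step 3: prey: 45+13-18=40; pred: 21+18-10=29
Step 4: prey: 40+12-23=29; pred: 29+23-14=38
Step 5: prey: 29+8-22=15; pred: 38+22-19=41
Step 6: prey: 15+4-12=7; pred: 41+12-20=33
Step 7: prey: 7+2-4=5; pred: 33+4-16=21
Step 8: prey: 5+1-2=4; pred: 21+2-10=13
Step 9: prey: 4+1-1=4; pred: 13+1-6=8
Step 10: prey: 4+1-0=5; pred: 8+0-4=4
Max prey = 45 at step 1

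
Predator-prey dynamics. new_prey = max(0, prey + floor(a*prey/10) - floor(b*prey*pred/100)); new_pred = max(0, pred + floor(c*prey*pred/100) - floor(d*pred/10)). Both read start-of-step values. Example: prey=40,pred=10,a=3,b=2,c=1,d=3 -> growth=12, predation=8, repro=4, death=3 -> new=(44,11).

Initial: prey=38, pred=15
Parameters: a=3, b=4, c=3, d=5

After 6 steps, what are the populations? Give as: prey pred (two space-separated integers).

Step 1: prey: 38+11-22=27; pred: 15+17-7=25
Step 2: prey: 27+8-27=8; pred: 25+20-12=33
Step 3: prey: 8+2-10=0; pred: 33+7-16=24
Step 4: prey: 0+0-0=0; pred: 24+0-12=12
Step 5: prey: 0+0-0=0; pred: 12+0-6=6
Step 6: prey: 0+0-0=0; pred: 6+0-3=3

Answer: 0 3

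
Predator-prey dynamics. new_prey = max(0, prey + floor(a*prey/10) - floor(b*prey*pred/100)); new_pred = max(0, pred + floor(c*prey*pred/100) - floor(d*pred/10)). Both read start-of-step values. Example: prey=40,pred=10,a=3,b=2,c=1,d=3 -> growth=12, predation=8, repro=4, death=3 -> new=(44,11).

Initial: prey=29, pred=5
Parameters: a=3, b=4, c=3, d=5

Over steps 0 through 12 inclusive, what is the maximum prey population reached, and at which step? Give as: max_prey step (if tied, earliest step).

Answer: 33 2

Derivation:
Step 1: prey: 29+8-5=32; pred: 5+4-2=7
Step 2: prey: 32+9-8=33; pred: 7+6-3=10
Step 3: prey: 33+9-13=29; pred: 10+9-5=14
Step 4: prey: 29+8-16=21; pred: 14+12-7=19
Step 5: prey: 21+6-15=12; pred: 19+11-9=21
Step 6: prey: 12+3-10=5; pred: 21+7-10=18
Step 7: prey: 5+1-3=3; pred: 18+2-9=11
Step 8: prey: 3+0-1=2; pred: 11+0-5=6
Step 9: prey: 2+0-0=2; pred: 6+0-3=3
Step 10: prey: 2+0-0=2; pred: 3+0-1=2
Step 11: prey: 2+0-0=2; pred: 2+0-1=1
Step 12: prey: 2+0-0=2; pred: 1+0-0=1
Max prey = 33 at step 2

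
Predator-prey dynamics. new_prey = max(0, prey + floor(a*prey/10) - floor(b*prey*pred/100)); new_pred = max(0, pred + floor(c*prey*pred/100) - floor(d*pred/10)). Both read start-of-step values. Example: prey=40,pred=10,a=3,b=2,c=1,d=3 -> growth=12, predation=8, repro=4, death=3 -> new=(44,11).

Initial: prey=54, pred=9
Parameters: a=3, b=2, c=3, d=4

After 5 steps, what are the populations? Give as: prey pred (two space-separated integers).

Step 1: prey: 54+16-9=61; pred: 9+14-3=20
Step 2: prey: 61+18-24=55; pred: 20+36-8=48
Step 3: prey: 55+16-52=19; pred: 48+79-19=108
Step 4: prey: 19+5-41=0; pred: 108+61-43=126
Step 5: prey: 0+0-0=0; pred: 126+0-50=76

Answer: 0 76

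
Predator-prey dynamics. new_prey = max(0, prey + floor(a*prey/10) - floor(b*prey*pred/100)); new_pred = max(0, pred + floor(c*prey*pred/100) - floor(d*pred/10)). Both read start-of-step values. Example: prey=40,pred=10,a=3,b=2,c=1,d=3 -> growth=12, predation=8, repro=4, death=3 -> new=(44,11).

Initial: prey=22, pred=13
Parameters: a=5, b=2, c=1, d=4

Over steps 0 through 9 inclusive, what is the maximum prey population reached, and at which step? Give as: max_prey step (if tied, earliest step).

Answer: 144 7

Derivation:
Step 1: prey: 22+11-5=28; pred: 13+2-5=10
Step 2: prey: 28+14-5=37; pred: 10+2-4=8
Step 3: prey: 37+18-5=50; pred: 8+2-3=7
Step 4: prey: 50+25-7=68; pred: 7+3-2=8
Step 5: prey: 68+34-10=92; pred: 8+5-3=10
Step 6: prey: 92+46-18=120; pred: 10+9-4=15
Step 7: prey: 120+60-36=144; pred: 15+18-6=27
Step 8: prey: 144+72-77=139; pred: 27+38-10=55
Step 9: prey: 139+69-152=56; pred: 55+76-22=109
Max prey = 144 at step 7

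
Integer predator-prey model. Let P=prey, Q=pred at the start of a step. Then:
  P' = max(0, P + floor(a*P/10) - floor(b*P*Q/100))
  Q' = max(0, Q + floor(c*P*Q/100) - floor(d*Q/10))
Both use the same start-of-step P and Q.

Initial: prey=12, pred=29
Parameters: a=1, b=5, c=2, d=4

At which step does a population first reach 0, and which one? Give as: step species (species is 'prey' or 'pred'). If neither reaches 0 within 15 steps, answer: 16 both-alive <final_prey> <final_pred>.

Answer: 1 prey

Derivation:
Step 1: prey: 12+1-17=0; pred: 29+6-11=24
First extinction: prey at step 1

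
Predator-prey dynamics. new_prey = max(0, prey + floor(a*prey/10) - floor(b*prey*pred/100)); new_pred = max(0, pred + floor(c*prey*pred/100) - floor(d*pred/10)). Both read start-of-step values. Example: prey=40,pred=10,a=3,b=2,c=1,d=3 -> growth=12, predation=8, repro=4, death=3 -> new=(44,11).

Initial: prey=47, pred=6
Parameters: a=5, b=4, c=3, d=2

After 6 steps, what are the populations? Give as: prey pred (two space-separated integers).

Answer: 0 60

Derivation:
Step 1: prey: 47+23-11=59; pred: 6+8-1=13
Step 2: prey: 59+29-30=58; pred: 13+23-2=34
Step 3: prey: 58+29-78=9; pred: 34+59-6=87
Step 4: prey: 9+4-31=0; pred: 87+23-17=93
Step 5: prey: 0+0-0=0; pred: 93+0-18=75
Step 6: prey: 0+0-0=0; pred: 75+0-15=60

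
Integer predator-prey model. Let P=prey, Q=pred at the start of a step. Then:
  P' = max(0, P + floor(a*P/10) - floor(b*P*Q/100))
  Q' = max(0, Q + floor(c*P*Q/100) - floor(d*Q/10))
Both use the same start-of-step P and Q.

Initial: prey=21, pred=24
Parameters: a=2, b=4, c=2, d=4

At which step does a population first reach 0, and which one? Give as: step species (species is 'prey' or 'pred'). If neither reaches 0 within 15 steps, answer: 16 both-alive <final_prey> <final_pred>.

Answer: 16 both-alive 1 2

Derivation:
Step 1: prey: 21+4-20=5; pred: 24+10-9=25
Step 2: prey: 5+1-5=1; pred: 25+2-10=17
Step 3: prey: 1+0-0=1; pred: 17+0-6=11
Step 4: prey: 1+0-0=1; pred: 11+0-4=7
Step 5: prey: 1+0-0=1; pred: 7+0-2=5
Step 6: prey: 1+0-0=1; pred: 5+0-2=3
Step 7: prey: 1+0-0=1; pred: 3+0-1=2
Step 8: prey: 1+0-0=1; pred: 2+0-0=2
Steps 9-15: state stable at prey=1, pred=2 (no change)
No extinction within 15 steps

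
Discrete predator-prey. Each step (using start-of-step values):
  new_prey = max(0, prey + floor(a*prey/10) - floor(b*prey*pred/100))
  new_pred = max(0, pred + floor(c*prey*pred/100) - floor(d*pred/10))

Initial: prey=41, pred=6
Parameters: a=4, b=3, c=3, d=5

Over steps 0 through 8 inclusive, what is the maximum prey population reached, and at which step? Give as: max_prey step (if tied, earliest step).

Step 1: prey: 41+16-7=50; pred: 6+7-3=10
Step 2: prey: 50+20-15=55; pred: 10+15-5=20
Step 3: prey: 55+22-33=44; pred: 20+33-10=43
Step 4: prey: 44+17-56=5; pred: 43+56-21=78
Step 5: prey: 5+2-11=0; pred: 78+11-39=50
Step 6: prey: 0+0-0=0; pred: 50+0-25=25
Step 7: prey: 0+0-0=0; pred: 25+0-12=13
Step 8: prey: 0+0-0=0; pred: 13+0-6=7
Max prey = 55 at step 2

Answer: 55 2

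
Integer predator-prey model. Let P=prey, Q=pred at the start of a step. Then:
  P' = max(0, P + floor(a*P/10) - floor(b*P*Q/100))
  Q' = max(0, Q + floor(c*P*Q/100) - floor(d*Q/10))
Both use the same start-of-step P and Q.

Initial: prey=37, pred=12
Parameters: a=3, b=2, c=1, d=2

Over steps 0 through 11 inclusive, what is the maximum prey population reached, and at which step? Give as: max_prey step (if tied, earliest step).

Step 1: prey: 37+11-8=40; pred: 12+4-2=14
Step 2: prey: 40+12-11=41; pred: 14+5-2=17
Step 3: prey: 41+12-13=40; pred: 17+6-3=20
Step 4: prey: 40+12-16=36; pred: 20+8-4=24
Step 5: prey: 36+10-17=29; pred: 24+8-4=28
Step 6: prey: 29+8-16=21; pred: 28+8-5=31
Step 7: prey: 21+6-13=14; pred: 31+6-6=31
Step 8: prey: 14+4-8=10; pred: 31+4-6=29
Step 9: prey: 10+3-5=8; pred: 29+2-5=26
Step 10: prey: 8+2-4=6; pred: 26+2-5=23
Step 11: prey: 6+1-2=5; pred: 23+1-4=20
Max prey = 41 at step 2

Answer: 41 2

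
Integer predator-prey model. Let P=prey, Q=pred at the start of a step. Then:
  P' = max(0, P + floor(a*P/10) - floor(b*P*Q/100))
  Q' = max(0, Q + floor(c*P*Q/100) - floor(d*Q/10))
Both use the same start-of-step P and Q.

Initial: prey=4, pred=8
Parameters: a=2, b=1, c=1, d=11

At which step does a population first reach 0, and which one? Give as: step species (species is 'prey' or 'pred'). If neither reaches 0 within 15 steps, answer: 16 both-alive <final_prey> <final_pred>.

Answer: 1 pred

Derivation:
Step 1: prey: 4+0-0=4; pred: 8+0-8=0
First extinction: pred at step 1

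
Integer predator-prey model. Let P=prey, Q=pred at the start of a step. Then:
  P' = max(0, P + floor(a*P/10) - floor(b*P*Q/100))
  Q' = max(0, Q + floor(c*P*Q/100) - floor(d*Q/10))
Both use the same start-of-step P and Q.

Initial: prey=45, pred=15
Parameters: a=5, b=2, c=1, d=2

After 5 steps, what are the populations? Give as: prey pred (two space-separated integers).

Step 1: prey: 45+22-13=54; pred: 15+6-3=18
Step 2: prey: 54+27-19=62; pred: 18+9-3=24
Step 3: prey: 62+31-29=64; pred: 24+14-4=34
Step 4: prey: 64+32-43=53; pred: 34+21-6=49
Step 5: prey: 53+26-51=28; pred: 49+25-9=65

Answer: 28 65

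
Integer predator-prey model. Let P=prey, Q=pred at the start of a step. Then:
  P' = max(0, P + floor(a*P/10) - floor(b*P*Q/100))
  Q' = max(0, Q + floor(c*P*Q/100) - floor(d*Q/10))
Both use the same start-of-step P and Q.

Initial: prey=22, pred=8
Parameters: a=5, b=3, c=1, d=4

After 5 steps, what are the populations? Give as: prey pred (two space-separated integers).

Step 1: prey: 22+11-5=28; pred: 8+1-3=6
Step 2: prey: 28+14-5=37; pred: 6+1-2=5
Step 3: prey: 37+18-5=50; pred: 5+1-2=4
Step 4: prey: 50+25-6=69; pred: 4+2-1=5
Step 5: prey: 69+34-10=93; pred: 5+3-2=6

Answer: 93 6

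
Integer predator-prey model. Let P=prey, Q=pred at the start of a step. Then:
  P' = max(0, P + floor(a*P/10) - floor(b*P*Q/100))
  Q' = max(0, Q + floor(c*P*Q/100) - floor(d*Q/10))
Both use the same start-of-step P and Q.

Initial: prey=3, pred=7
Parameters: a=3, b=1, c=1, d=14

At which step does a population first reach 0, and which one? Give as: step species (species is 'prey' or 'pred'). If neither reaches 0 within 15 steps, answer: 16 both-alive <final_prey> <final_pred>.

Step 1: prey: 3+0-0=3; pred: 7+0-9=0
First extinction: pred at step 1

Answer: 1 pred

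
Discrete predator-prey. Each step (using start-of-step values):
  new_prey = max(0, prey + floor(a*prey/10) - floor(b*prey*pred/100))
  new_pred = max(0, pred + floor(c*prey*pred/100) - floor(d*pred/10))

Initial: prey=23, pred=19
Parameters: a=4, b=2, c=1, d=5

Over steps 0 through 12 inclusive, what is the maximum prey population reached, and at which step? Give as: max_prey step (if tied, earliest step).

Answer: 160 10

Derivation:
Step 1: prey: 23+9-8=24; pred: 19+4-9=14
Step 2: prey: 24+9-6=27; pred: 14+3-7=10
Step 3: prey: 27+10-5=32; pred: 10+2-5=7
Step 4: prey: 32+12-4=40; pred: 7+2-3=6
Step 5: prey: 40+16-4=52; pred: 6+2-3=5
Step 6: prey: 52+20-5=67; pred: 5+2-2=5
Step 7: prey: 67+26-6=87; pred: 5+3-2=6
Step 8: prey: 87+34-10=111; pred: 6+5-3=8
Step 9: prey: 111+44-17=138; pred: 8+8-4=12
Step 10: prey: 138+55-33=160; pred: 12+16-6=22
Step 11: prey: 160+64-70=154; pred: 22+35-11=46
Step 12: prey: 154+61-141=74; pred: 46+70-23=93
Max prey = 160 at step 10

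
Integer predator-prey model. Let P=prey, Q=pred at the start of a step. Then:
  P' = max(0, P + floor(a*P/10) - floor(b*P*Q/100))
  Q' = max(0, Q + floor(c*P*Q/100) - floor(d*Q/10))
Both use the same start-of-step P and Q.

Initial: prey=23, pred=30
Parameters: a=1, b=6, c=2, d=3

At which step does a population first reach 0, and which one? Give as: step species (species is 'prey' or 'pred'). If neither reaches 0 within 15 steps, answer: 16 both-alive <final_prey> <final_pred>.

Answer: 1 prey

Derivation:
Step 1: prey: 23+2-41=0; pred: 30+13-9=34
First extinction: prey at step 1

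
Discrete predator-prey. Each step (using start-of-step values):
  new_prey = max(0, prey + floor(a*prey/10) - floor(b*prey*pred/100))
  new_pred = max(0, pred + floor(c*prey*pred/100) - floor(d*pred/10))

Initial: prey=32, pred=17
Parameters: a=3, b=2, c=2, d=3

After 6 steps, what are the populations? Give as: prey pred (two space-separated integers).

Answer: 3 30

Derivation:
Step 1: prey: 32+9-10=31; pred: 17+10-5=22
Step 2: prey: 31+9-13=27; pred: 22+13-6=29
Step 3: prey: 27+8-15=20; pred: 29+15-8=36
Step 4: prey: 20+6-14=12; pred: 36+14-10=40
Step 5: prey: 12+3-9=6; pred: 40+9-12=37
Step 6: prey: 6+1-4=3; pred: 37+4-11=30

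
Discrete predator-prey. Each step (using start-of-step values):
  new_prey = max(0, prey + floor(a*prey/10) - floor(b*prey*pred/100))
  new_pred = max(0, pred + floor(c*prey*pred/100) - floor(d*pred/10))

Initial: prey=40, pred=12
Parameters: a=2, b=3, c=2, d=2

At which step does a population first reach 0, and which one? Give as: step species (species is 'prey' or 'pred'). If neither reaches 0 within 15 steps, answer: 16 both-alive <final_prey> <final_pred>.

Answer: 16 both-alive 1 4

Derivation:
Step 1: prey: 40+8-14=34; pred: 12+9-2=19
Step 2: prey: 34+6-19=21; pred: 19+12-3=28
Step 3: prey: 21+4-17=8; pred: 28+11-5=34
Step 4: prey: 8+1-8=1; pred: 34+5-6=33
Step 5: prey: 1+0-0=1; pred: 33+0-6=27
Step 6: prey: 1+0-0=1; pred: 27+0-5=22
Step 7: prey: 1+0-0=1; pred: 22+0-4=18
Step 8: prey: 1+0-0=1; pred: 18+0-3=15
Step 9: prey: 1+0-0=1; pred: 15+0-3=12
Step 10: prey: 1+0-0=1; pred: 12+0-2=10
Step 11: prey: 1+0-0=1; pred: 10+0-2=8
Step 12: prey: 1+0-0=1; pred: 8+0-1=7
Step 13: prey: 1+0-0=1; pred: 7+0-1=6
Step 14: prey: 1+0-0=1; pred: 6+0-1=5
Step 15: prey: 1+0-0=1; pred: 5+0-1=4
No extinction within 15 steps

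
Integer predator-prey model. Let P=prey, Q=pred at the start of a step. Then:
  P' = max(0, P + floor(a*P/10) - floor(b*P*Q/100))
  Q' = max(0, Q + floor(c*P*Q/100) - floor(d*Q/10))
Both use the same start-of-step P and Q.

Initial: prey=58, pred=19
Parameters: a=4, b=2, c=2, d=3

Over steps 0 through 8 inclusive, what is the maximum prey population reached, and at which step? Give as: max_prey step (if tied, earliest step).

Answer: 59 1

Derivation:
Step 1: prey: 58+23-22=59; pred: 19+22-5=36
Step 2: prey: 59+23-42=40; pred: 36+42-10=68
Step 3: prey: 40+16-54=2; pred: 68+54-20=102
Step 4: prey: 2+0-4=0; pred: 102+4-30=76
Step 5: prey: 0+0-0=0; pred: 76+0-22=54
Step 6: prey: 0+0-0=0; pred: 54+0-16=38
Step 7: prey: 0+0-0=0; pred: 38+0-11=27
Step 8: prey: 0+0-0=0; pred: 27+0-8=19
Max prey = 59 at step 1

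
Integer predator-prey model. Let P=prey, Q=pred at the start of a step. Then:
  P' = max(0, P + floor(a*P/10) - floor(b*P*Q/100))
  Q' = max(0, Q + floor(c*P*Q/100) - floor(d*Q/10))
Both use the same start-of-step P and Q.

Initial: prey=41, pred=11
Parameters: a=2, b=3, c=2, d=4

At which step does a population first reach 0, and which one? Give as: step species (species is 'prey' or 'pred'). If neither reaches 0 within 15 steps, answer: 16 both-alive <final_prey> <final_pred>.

Step 1: prey: 41+8-13=36; pred: 11+9-4=16
Step 2: prey: 36+7-17=26; pred: 16+11-6=21
Step 3: prey: 26+5-16=15; pred: 21+10-8=23
Step 4: prey: 15+3-10=8; pred: 23+6-9=20
Step 5: prey: 8+1-4=5; pred: 20+3-8=15
Step 6: prey: 5+1-2=4; pred: 15+1-6=10
Step 7: prey: 4+0-1=3; pred: 10+0-4=6
Step 8: prey: 3+0-0=3; pred: 6+0-2=4
Step 9: prey: 3+0-0=3; pred: 4+0-1=3
Step 10: prey: 3+0-0=3; pred: 3+0-1=2
Step 11: prey: 3+0-0=3; pred: 2+0-0=2
Steps 12-15: state stable at prey=3, pred=2 (no change)
No extinction within 15 steps

Answer: 16 both-alive 3 2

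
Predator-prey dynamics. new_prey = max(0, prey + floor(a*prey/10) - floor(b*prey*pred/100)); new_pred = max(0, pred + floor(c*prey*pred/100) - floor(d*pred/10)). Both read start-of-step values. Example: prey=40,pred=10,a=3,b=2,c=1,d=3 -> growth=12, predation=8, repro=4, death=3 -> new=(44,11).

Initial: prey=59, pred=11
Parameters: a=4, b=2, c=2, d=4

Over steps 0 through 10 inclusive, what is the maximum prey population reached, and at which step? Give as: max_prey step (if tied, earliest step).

Answer: 72 2

Derivation:
Step 1: prey: 59+23-12=70; pred: 11+12-4=19
Step 2: prey: 70+28-26=72; pred: 19+26-7=38
Step 3: prey: 72+28-54=46; pred: 38+54-15=77
Step 4: prey: 46+18-70=0; pred: 77+70-30=117
Step 5: prey: 0+0-0=0; pred: 117+0-46=71
Step 6: prey: 0+0-0=0; pred: 71+0-28=43
Step 7: prey: 0+0-0=0; pred: 43+0-17=26
Step 8: prey: 0+0-0=0; pred: 26+0-10=16
Step 9: prey: 0+0-0=0; pred: 16+0-6=10
Step 10: prey: 0+0-0=0; pred: 10+0-4=6
Max prey = 72 at step 2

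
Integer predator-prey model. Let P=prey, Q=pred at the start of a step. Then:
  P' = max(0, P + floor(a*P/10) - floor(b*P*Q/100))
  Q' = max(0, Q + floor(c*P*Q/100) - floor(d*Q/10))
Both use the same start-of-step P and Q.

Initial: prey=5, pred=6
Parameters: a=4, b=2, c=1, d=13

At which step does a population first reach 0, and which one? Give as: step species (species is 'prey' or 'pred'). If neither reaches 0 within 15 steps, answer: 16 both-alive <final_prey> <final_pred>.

Answer: 1 pred

Derivation:
Step 1: prey: 5+2-0=7; pred: 6+0-7=0
First extinction: pred at step 1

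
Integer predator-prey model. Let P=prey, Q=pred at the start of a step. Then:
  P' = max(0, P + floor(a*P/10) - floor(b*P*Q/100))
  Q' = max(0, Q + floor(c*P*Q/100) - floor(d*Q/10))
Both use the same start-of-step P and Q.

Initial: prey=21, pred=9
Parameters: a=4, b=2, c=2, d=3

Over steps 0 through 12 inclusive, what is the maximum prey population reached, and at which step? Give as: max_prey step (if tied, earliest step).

Step 1: prey: 21+8-3=26; pred: 9+3-2=10
Step 2: prey: 26+10-5=31; pred: 10+5-3=12
Step 3: prey: 31+12-7=36; pred: 12+7-3=16
Step 4: prey: 36+14-11=39; pred: 16+11-4=23
Step 5: prey: 39+15-17=37; pred: 23+17-6=34
Step 6: prey: 37+14-25=26; pred: 34+25-10=49
Step 7: prey: 26+10-25=11; pred: 49+25-14=60
Step 8: prey: 11+4-13=2; pred: 60+13-18=55
Step 9: prey: 2+0-2=0; pred: 55+2-16=41
Step 10: prey: 0+0-0=0; pred: 41+0-12=29
Step 11: prey: 0+0-0=0; pred: 29+0-8=21
Step 12: prey: 0+0-0=0; pred: 21+0-6=15
Max prey = 39 at step 4

Answer: 39 4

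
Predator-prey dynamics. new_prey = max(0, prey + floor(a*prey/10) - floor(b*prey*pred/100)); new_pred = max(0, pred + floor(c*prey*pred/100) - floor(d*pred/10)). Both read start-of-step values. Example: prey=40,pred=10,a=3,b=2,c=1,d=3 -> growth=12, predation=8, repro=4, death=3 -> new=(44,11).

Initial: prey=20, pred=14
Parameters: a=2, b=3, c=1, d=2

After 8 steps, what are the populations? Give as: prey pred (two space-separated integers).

Step 1: prey: 20+4-8=16; pred: 14+2-2=14
Step 2: prey: 16+3-6=13; pred: 14+2-2=14
Step 3: prey: 13+2-5=10; pred: 14+1-2=13
Step 4: prey: 10+2-3=9; pred: 13+1-2=12
Step 5: prey: 9+1-3=7; pred: 12+1-2=11
Step 6: prey: 7+1-2=6; pred: 11+0-2=9
Step 7: prey: 6+1-1=6; pred: 9+0-1=8
Step 8: prey: 6+1-1=6; pred: 8+0-1=7

Answer: 6 7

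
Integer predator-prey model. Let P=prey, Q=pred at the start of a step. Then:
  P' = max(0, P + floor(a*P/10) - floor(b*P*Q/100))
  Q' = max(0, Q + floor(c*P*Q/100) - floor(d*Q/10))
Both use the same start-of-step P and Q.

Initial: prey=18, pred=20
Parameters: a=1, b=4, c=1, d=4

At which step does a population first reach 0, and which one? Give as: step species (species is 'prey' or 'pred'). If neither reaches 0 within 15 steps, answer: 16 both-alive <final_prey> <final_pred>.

Step 1: prey: 18+1-14=5; pred: 20+3-8=15
Step 2: prey: 5+0-3=2; pred: 15+0-6=9
Step 3: prey: 2+0-0=2; pred: 9+0-3=6
Step 4: prey: 2+0-0=2; pred: 6+0-2=4
Step 5: prey: 2+0-0=2; pred: 4+0-1=3
Step 6: prey: 2+0-0=2; pred: 3+0-1=2
Step 7: prey: 2+0-0=2; pred: 2+0-0=2
Steps 8-15: state stable at prey=2, pred=2 (no change)
No extinction within 15 steps

Answer: 16 both-alive 2 2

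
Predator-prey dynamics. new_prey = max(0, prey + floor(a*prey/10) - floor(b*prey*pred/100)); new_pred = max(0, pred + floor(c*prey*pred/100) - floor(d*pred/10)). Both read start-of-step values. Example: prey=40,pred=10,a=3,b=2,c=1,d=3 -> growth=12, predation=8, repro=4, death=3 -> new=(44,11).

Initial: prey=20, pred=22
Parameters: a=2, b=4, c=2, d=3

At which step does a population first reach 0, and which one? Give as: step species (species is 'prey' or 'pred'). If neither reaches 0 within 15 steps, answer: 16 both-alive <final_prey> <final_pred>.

Answer: 16 both-alive 1 3

Derivation:
Step 1: prey: 20+4-17=7; pred: 22+8-6=24
Step 2: prey: 7+1-6=2; pred: 24+3-7=20
Step 3: prey: 2+0-1=1; pred: 20+0-6=14
Step 4: prey: 1+0-0=1; pred: 14+0-4=10
Step 5: prey: 1+0-0=1; pred: 10+0-3=7
Step 6: prey: 1+0-0=1; pred: 7+0-2=5
Step 7: prey: 1+0-0=1; pred: 5+0-1=4
Step 8: prey: 1+0-0=1; pred: 4+0-1=3
Step 9: prey: 1+0-0=1; pred: 3+0-0=3
Steps 10-15: state stable at prey=1, pred=3 (no change)
No extinction within 15 steps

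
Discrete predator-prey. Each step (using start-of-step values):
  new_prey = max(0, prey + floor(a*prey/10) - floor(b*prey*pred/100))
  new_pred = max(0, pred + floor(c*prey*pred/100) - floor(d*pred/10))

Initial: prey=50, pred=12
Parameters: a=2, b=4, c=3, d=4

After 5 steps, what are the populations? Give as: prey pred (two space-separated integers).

Step 1: prey: 50+10-24=36; pred: 12+18-4=26
Step 2: prey: 36+7-37=6; pred: 26+28-10=44
Step 3: prey: 6+1-10=0; pred: 44+7-17=34
Step 4: prey: 0+0-0=0; pred: 34+0-13=21
Step 5: prey: 0+0-0=0; pred: 21+0-8=13

Answer: 0 13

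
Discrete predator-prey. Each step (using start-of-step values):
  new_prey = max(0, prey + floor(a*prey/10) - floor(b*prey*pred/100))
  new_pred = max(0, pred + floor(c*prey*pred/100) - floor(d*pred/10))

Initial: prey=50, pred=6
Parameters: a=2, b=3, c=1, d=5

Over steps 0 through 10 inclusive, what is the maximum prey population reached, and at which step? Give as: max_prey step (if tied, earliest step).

Step 1: prey: 50+10-9=51; pred: 6+3-3=6
Step 2: prey: 51+10-9=52; pred: 6+3-3=6
Step 3: prey: 52+10-9=53; pred: 6+3-3=6
Step 4: prey: 53+10-9=54; pred: 6+3-3=6
Step 5: prey: 54+10-9=55; pred: 6+3-3=6
Step 6: prey: 55+11-9=57; pred: 6+3-3=6
Step 7: prey: 57+11-10=58; pred: 6+3-3=6
Step 8: prey: 58+11-10=59; pred: 6+3-3=6
Step 9: prey: 59+11-10=60; pred: 6+3-3=6
Step 10: prey: 60+12-10=62; pred: 6+3-3=6
Max prey = 62 at step 10

Answer: 62 10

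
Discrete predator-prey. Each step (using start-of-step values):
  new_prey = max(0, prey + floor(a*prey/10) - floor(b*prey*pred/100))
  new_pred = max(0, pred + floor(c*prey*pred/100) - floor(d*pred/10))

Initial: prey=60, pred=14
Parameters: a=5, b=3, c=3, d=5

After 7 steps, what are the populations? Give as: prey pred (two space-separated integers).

Answer: 0 8

Derivation:
Step 1: prey: 60+30-25=65; pred: 14+25-7=32
Step 2: prey: 65+32-62=35; pred: 32+62-16=78
Step 3: prey: 35+17-81=0; pred: 78+81-39=120
Step 4: prey: 0+0-0=0; pred: 120+0-60=60
Step 5: prey: 0+0-0=0; pred: 60+0-30=30
Step 6: prey: 0+0-0=0; pred: 30+0-15=15
Step 7: prey: 0+0-0=0; pred: 15+0-7=8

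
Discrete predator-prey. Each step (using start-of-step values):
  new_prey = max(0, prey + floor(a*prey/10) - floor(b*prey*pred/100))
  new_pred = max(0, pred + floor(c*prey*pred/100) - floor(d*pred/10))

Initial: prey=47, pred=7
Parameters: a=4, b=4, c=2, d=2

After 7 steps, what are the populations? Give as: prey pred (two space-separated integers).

Step 1: prey: 47+18-13=52; pred: 7+6-1=12
Step 2: prey: 52+20-24=48; pred: 12+12-2=22
Step 3: prey: 48+19-42=25; pred: 22+21-4=39
Step 4: prey: 25+10-39=0; pred: 39+19-7=51
Step 5: prey: 0+0-0=0; pred: 51+0-10=41
Step 6: prey: 0+0-0=0; pred: 41+0-8=33
Step 7: prey: 0+0-0=0; pred: 33+0-6=27

Answer: 0 27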